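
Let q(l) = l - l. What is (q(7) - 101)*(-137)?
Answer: 13837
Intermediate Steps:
q(l) = 0
(q(7) - 101)*(-137) = (0 - 101)*(-137) = -101*(-137) = 13837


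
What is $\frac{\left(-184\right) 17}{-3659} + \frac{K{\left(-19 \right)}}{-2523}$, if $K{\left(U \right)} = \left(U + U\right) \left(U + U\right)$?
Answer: $\frac{2608348}{9231657} \approx 0.28254$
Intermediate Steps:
$K{\left(U \right)} = 4 U^{2}$ ($K{\left(U \right)} = 2 U 2 U = 4 U^{2}$)
$\frac{\left(-184\right) 17}{-3659} + \frac{K{\left(-19 \right)}}{-2523} = \frac{\left(-184\right) 17}{-3659} + \frac{4 \left(-19\right)^{2}}{-2523} = \left(-3128\right) \left(- \frac{1}{3659}\right) + 4 \cdot 361 \left(- \frac{1}{2523}\right) = \frac{3128}{3659} + 1444 \left(- \frac{1}{2523}\right) = \frac{3128}{3659} - \frac{1444}{2523} = \frac{2608348}{9231657}$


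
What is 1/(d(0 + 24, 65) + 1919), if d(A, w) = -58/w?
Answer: 65/124677 ≈ 0.00052135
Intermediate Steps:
1/(d(0 + 24, 65) + 1919) = 1/(-58/65 + 1919) = 1/(124677/65) = 65/124677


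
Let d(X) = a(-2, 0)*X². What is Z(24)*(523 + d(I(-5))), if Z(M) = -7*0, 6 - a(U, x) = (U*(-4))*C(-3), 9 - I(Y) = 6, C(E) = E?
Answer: 0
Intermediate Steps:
I(Y) = 3 (I(Y) = 9 - 1*6 = 9 - 6 = 3)
a(U, x) = 6 - 12*U (a(U, x) = 6 - U*(-4)*(-3) = 6 - (-4*U)*(-3) = 6 - 12*U)
Z(M) = 0
d(X) = 30*X² (d(X) = (6 - 12*(-2))*X² = (6 + 24)*X² = 30*X²)
Z(24)*(523 + d(I(-5))) = 0*(523 + 30*3²) = 0*(523 + 30*9) = 0*(523 + 270) = 0*793 = 0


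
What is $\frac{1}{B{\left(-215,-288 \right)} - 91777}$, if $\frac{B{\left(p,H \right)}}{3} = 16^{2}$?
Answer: $- \frac{1}{91009} \approx -1.0988 \cdot 10^{-5}$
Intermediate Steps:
$B{\left(p,H \right)} = 768$ ($B{\left(p,H \right)} = 3 \cdot 16^{2} = 3 \cdot 256 = 768$)
$\frac{1}{B{\left(-215,-288 \right)} - 91777} = \frac{1}{768 - 91777} = \frac{1}{-91009} = - \frac{1}{91009}$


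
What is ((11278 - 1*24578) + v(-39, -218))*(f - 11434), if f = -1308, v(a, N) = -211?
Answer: 172157162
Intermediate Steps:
((11278 - 1*24578) + v(-39, -218))*(f - 11434) = ((11278 - 1*24578) - 211)*(-1308 - 11434) = ((11278 - 24578) - 211)*(-12742) = (-13300 - 211)*(-12742) = -13511*(-12742) = 172157162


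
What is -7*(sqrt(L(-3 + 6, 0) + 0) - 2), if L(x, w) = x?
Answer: 14 - 7*sqrt(3) ≈ 1.8756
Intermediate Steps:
-7*(sqrt(L(-3 + 6, 0) + 0) - 2) = -7*(sqrt((-3 + 6) + 0) - 2) = -7*(sqrt(3 + 0) - 2) = -7*(sqrt(3) - 2) = -7*(-2 + sqrt(3)) = 14 - 7*sqrt(3)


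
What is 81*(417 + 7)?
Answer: 34344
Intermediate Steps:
81*(417 + 7) = 81*424 = 34344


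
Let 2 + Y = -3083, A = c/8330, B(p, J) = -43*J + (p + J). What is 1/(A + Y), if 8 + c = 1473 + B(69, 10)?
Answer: -4165/12848468 ≈ -0.00032416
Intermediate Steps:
B(p, J) = p - 42*J (B(p, J) = -43*J + (J + p) = p - 42*J)
c = 1114 (c = -8 + (1473 + (69 - 42*10)) = -8 + (1473 + (69 - 420)) = -8 + (1473 - 351) = -8 + 1122 = 1114)
A = 557/4165 (A = 1114/8330 = 1114*(1/8330) = 557/4165 ≈ 0.13373)
Y = -3085 (Y = -2 - 3083 = -3085)
1/(A + Y) = 1/(557/4165 - 3085) = 1/(-12848468/4165) = -4165/12848468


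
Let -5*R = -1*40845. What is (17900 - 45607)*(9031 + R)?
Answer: -476560400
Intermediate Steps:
R = 8169 (R = -(-1)*40845/5 = -⅕*(-40845) = 8169)
(17900 - 45607)*(9031 + R) = (17900 - 45607)*(9031 + 8169) = -27707*17200 = -476560400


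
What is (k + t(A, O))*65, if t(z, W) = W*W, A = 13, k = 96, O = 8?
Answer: 10400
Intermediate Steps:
t(z, W) = W²
(k + t(A, O))*65 = (96 + 8²)*65 = (96 + 64)*65 = 160*65 = 10400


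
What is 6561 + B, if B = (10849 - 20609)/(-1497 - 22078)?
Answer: 30937067/4715 ≈ 6561.4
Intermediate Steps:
B = 1952/4715 (B = -9760/(-23575) = -9760*(-1/23575) = 1952/4715 ≈ 0.41400)
6561 + B = 6561 + 1952/4715 = 30937067/4715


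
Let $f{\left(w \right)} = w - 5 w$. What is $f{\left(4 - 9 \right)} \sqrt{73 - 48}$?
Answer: $100$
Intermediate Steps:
$f{\left(w \right)} = - 4 w$
$f{\left(4 - 9 \right)} \sqrt{73 - 48} = - 4 \left(4 - 9\right) \sqrt{73 - 48} = - 4 \left(4 - 9\right) \sqrt{25} = \left(-4\right) \left(-5\right) 5 = 20 \cdot 5 = 100$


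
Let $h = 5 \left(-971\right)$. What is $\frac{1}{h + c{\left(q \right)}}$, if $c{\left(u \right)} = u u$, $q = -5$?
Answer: $- \frac{1}{4830} \approx -0.00020704$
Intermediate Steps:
$c{\left(u \right)} = u^{2}$
$h = -4855$
$\frac{1}{h + c{\left(q \right)}} = \frac{1}{-4855 + \left(-5\right)^{2}} = \frac{1}{-4855 + 25} = \frac{1}{-4830} = - \frac{1}{4830}$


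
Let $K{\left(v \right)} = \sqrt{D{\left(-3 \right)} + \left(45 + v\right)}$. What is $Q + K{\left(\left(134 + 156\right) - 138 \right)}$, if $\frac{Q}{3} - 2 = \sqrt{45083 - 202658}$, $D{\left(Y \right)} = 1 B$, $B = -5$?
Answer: $6 + 8 \sqrt{3} + 15 i \sqrt{6303} \approx 19.856 + 1190.9 i$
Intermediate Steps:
$D{\left(Y \right)} = -5$ ($D{\left(Y \right)} = 1 \left(-5\right) = -5$)
$K{\left(v \right)} = \sqrt{40 + v}$ ($K{\left(v \right)} = \sqrt{-5 + \left(45 + v\right)} = \sqrt{40 + v}$)
$Q = 6 + 15 i \sqrt{6303}$ ($Q = 6 + 3 \sqrt{45083 - 202658} = 6 + 3 \sqrt{-157575} = 6 + 3 \cdot 5 i \sqrt{6303} = 6 + 15 i \sqrt{6303} \approx 6.0 + 1190.9 i$)
$Q + K{\left(\left(134 + 156\right) - 138 \right)} = \left(6 + 15 i \sqrt{6303}\right) + \sqrt{40 + \left(\left(134 + 156\right) - 138\right)} = \left(6 + 15 i \sqrt{6303}\right) + \sqrt{40 + \left(290 - 138\right)} = \left(6 + 15 i \sqrt{6303}\right) + \sqrt{40 + 152} = \left(6 + 15 i \sqrt{6303}\right) + \sqrt{192} = \left(6 + 15 i \sqrt{6303}\right) + 8 \sqrt{3} = 6 + 8 \sqrt{3} + 15 i \sqrt{6303}$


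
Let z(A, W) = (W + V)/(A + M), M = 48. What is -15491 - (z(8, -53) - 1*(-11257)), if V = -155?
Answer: -187210/7 ≈ -26744.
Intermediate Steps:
z(A, W) = (-155 + W)/(48 + A) (z(A, W) = (W - 155)/(A + 48) = (-155 + W)/(48 + A))
-15491 - (z(8, -53) - 1*(-11257)) = -15491 - ((-155 - 53)/(48 + 8) - 1*(-11257)) = -15491 - (-208/56 + 11257) = -15491 - ((1/56)*(-208) + 11257) = -15491 - (-26/7 + 11257) = -15491 - 1*78773/7 = -15491 - 78773/7 = -187210/7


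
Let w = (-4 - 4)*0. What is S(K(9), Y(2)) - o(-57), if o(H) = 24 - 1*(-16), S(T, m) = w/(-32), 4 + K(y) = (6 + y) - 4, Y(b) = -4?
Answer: -40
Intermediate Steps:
K(y) = -2 + y (K(y) = -4 + ((6 + y) - 4) = -4 + (2 + y) = -2 + y)
w = 0 (w = -8*0 = 0)
S(T, m) = 0 (S(T, m) = 0/(-32) = 0*(-1/32) = 0)
o(H) = 40 (o(H) = 24 + 16 = 40)
S(K(9), Y(2)) - o(-57) = 0 - 1*40 = 0 - 40 = -40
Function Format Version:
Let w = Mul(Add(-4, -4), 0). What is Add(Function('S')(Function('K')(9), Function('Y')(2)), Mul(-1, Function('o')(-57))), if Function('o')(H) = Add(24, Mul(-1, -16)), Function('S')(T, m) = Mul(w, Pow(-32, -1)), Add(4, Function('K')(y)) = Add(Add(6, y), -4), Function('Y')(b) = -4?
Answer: -40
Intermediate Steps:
Function('K')(y) = Add(-2, y) (Function('K')(y) = Add(-4, Add(Add(6, y), -4)) = Add(-4, Add(2, y)) = Add(-2, y))
w = 0 (w = Mul(-8, 0) = 0)
Function('S')(T, m) = 0 (Function('S')(T, m) = Mul(0, Pow(-32, -1)) = Mul(0, Rational(-1, 32)) = 0)
Function('o')(H) = 40 (Function('o')(H) = Add(24, 16) = 40)
Add(Function('S')(Function('K')(9), Function('Y')(2)), Mul(-1, Function('o')(-57))) = Add(0, Mul(-1, 40)) = Add(0, -40) = -40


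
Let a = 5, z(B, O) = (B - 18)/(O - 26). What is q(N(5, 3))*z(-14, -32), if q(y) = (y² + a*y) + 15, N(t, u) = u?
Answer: 624/29 ≈ 21.517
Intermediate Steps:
z(B, O) = (-18 + B)/(-26 + O)
q(y) = 15 + y² + 5*y (q(y) = (y² + 5*y) + 15 = 15 + y² + 5*y)
q(N(5, 3))*z(-14, -32) = (15 + 3² + 5*3)*((-18 - 14)/(-26 - 32)) = (15 + 9 + 15)*(-32/(-58)) = 39*(-1/58*(-32)) = 39*(16/29) = 624/29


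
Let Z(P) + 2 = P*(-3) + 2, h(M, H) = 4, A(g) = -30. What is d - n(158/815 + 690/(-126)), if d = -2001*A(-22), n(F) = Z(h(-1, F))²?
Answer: 59886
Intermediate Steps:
Z(P) = -3*P (Z(P) = -2 + (P*(-3) + 2) = -2 + (-3*P + 2) = -2 + (2 - 3*P) = -3*P)
n(F) = 144 (n(F) = (-3*4)² = (-12)² = 144)
d = 60030 (d = -2001*(-30) = 60030)
d - n(158/815 + 690/(-126)) = 60030 - 1*144 = 60030 - 144 = 59886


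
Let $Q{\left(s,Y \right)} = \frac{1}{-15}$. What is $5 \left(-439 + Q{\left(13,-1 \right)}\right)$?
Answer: $- \frac{6586}{3} \approx -2195.3$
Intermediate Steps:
$Q{\left(s,Y \right)} = - \frac{1}{15}$
$5 \left(-439 + Q{\left(13,-1 \right)}\right) = 5 \left(-439 - \frac{1}{15}\right) = 5 \left(- \frac{6586}{15}\right) = - \frac{6586}{3}$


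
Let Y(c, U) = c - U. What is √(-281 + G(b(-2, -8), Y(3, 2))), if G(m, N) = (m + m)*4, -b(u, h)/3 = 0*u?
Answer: I*√281 ≈ 16.763*I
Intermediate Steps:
b(u, h) = 0 (b(u, h) = -0*u = -3*0 = 0)
G(m, N) = 8*m (G(m, N) = (2*m)*4 = 8*m)
√(-281 + G(b(-2, -8), Y(3, 2))) = √(-281 + 8*0) = √(-281 + 0) = √(-281) = I*√281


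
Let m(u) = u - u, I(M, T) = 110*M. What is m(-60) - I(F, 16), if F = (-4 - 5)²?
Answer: -8910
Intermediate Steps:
F = 81 (F = (-9)² = 81)
m(u) = 0
m(-60) - I(F, 16) = 0 - 110*81 = 0 - 1*8910 = 0 - 8910 = -8910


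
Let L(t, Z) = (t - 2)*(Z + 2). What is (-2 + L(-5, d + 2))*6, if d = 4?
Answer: -348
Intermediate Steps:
L(t, Z) = (-2 + t)*(2 + Z)
(-2 + L(-5, d + 2))*6 = (-2 + (-4 - 2*(4 + 2) + 2*(-5) + (4 + 2)*(-5)))*6 = (-2 + (-4 - 2*6 - 10 + 6*(-5)))*6 = (-2 + (-4 - 12 - 10 - 30))*6 = (-2 - 56)*6 = -58*6 = -348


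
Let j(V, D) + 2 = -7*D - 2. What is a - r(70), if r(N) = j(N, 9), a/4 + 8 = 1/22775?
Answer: 797129/22775 ≈ 35.000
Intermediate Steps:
a = -728796/22775 (a = -32 + 4/22775 = -728796/22775 ≈ -32.000)
j(V, D) = -4 - 7*D (j(V, D) = -2 + (-7*D - 2) = -2 + (-2 - 7*D) = -4 - 7*D)
r(N) = -67 (r(N) = -4 - 7*9 = -4 - 63 = -67)
a - r(70) = -728796/22775 - 1*(-67) = -728796/22775 + 67 = 797129/22775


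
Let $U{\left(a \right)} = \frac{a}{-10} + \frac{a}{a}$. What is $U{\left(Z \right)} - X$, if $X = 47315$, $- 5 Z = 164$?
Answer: $- \frac{1182768}{25} \approx -47311.0$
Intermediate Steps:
$Z = - \frac{164}{5}$ ($Z = \left(- \frac{1}{5}\right) 164 = - \frac{164}{5} \approx -32.8$)
$U{\left(a \right)} = 1 - \frac{a}{10}$ ($U{\left(a \right)} = a \left(- \frac{1}{10}\right) + 1 = - \frac{a}{10} + 1 = 1 - \frac{a}{10}$)
$U{\left(Z \right)} - X = \left(1 - - \frac{82}{25}\right) - 47315 = \left(1 + \frac{82}{25}\right) - 47315 = \frac{107}{25} - 47315 = - \frac{1182768}{25}$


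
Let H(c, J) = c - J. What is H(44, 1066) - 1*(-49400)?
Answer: 48378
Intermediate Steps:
H(44, 1066) - 1*(-49400) = (44 - 1*1066) - 1*(-49400) = (44 - 1066) + 49400 = -1022 + 49400 = 48378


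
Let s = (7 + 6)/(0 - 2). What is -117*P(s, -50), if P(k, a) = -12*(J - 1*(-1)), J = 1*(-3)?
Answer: -2808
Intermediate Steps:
J = -3
s = -13/2 (s = 13/(-2) = 13*(-½) = -13/2 ≈ -6.5000)
P(k, a) = 24 (P(k, a) = -12*(-3 - 1*(-1)) = -12*(-3 + 1) = -12*(-2) = 24)
-117*P(s, -50) = -117*24 = -2808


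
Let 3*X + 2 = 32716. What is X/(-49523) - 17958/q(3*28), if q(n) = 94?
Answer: -1335538609/6982743 ≈ -191.26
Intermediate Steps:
X = 32714/3 (X = -⅔ + (⅓)*32716 = -⅔ + 32716/3 = 32714/3 ≈ 10905.)
X/(-49523) - 17958/q(3*28) = (32714/3)/(-49523) - 17958/94 = (32714/3)*(-1/49523) - 17958*1/94 = -32714/148569 - 8979/47 = -1335538609/6982743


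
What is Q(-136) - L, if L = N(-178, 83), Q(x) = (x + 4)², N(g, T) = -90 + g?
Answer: 17692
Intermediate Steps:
Q(x) = (4 + x)²
L = -268 (L = -90 - 178 = -268)
Q(-136) - L = (4 - 136)² - 1*(-268) = (-132)² + 268 = 17424 + 268 = 17692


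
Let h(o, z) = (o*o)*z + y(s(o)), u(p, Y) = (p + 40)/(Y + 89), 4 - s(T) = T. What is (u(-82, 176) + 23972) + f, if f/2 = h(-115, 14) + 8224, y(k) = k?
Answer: 108903828/265 ≈ 4.1096e+5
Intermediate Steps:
s(T) = 4 - T
u(p, Y) = (40 + p)/(89 + Y)
h(o, z) = 4 - o + z*o² (h(o, z) = (o*o)*z + (4 - o) = o²*z + (4 - o) = z*o² + (4 - o) = 4 - o + z*o²)
f = 386986 (f = 2*((4 - 1*(-115) + 14*(-115)²) + 8224) = 2*((4 + 115 + 14*13225) + 8224) = 2*((4 + 115 + 185150) + 8224) = 2*(185269 + 8224) = 2*193493 = 386986)
(u(-82, 176) + 23972) + f = ((40 - 82)/(89 + 176) + 23972) + 386986 = (-42/265 + 23972) + 386986 = 6352538/265 + 386986 = 108903828/265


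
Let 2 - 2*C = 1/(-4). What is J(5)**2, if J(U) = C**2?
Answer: 6561/4096 ≈ 1.6018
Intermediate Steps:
C = 9/8 (C = 1 - 1/2/(-4) = 1 - 1/2*(-1/4) = 1 + 1/8 = 9/8 ≈ 1.1250)
J(U) = 81/64 (J(U) = (9/8)**2 = 81/64)
J(5)**2 = (81/64)**2 = 6561/4096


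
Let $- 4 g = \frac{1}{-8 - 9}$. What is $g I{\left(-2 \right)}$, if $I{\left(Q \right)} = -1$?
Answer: $- \frac{1}{68} \approx -0.014706$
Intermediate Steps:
$g = \frac{1}{68}$ ($g = - \frac{1}{4 \left(-8 - 9\right)} = - \frac{1}{4 \left(-17\right)} = \left(- \frac{1}{4}\right) \left(- \frac{1}{17}\right) = \frac{1}{68} \approx 0.014706$)
$g I{\left(-2 \right)} = \frac{1}{68} \left(-1\right) = - \frac{1}{68}$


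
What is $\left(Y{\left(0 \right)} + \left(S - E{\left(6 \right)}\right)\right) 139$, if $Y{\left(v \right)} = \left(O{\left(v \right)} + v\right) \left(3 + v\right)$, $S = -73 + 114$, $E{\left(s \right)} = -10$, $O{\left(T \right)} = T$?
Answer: $7089$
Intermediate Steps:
$S = 41$
$Y{\left(v \right)} = 2 v \left(3 + v\right)$ ($Y{\left(v \right)} = \left(v + v\right) \left(3 + v\right) = 2 v \left(3 + v\right)$)
$\left(Y{\left(0 \right)} + \left(S - E{\left(6 \right)}\right)\right) 139 = \left(2 \cdot 0 \left(3 + 0\right) + \left(41 - -10\right)\right) 139 = \left(2 \cdot 0 \cdot 3 + \left(41 + 10\right)\right) 139 = \left(0 + 51\right) 139 = 51 \cdot 139 = 7089$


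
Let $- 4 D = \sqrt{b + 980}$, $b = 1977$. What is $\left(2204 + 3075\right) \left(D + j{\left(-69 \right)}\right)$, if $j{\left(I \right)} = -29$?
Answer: $-153091 - \frac{5279 \sqrt{2957}}{4} \approx -2.2486 \cdot 10^{5}$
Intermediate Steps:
$D = - \frac{\sqrt{2957}}{4}$ ($D = - \frac{\sqrt{1977 + 980}}{4} = - \frac{\sqrt{2957}}{4} \approx -13.595$)
$\left(2204 + 3075\right) \left(D + j{\left(-69 \right)}\right) = \left(2204 + 3075\right) \left(- \frac{\sqrt{2957}}{4} - 29\right) = 5279 \left(-29 - \frac{\sqrt{2957}}{4}\right) = -153091 - \frac{5279 \sqrt{2957}}{4}$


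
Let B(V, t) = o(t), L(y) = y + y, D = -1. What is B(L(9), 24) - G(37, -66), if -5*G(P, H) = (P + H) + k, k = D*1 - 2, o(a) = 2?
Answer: -22/5 ≈ -4.4000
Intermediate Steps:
L(y) = 2*y
k = -3 (k = -1*1 - 2 = -1 - 2 = -3)
B(V, t) = 2
G(P, H) = 3/5 - H/5 - P/5 (G(P, H) = -((P + H) - 3)/5 = -((H + P) - 3)/5 = -(-3 + H + P)/5 = 3/5 - H/5 - P/5)
B(L(9), 24) - G(37, -66) = 2 - (3/5 - 1/5*(-66) - 1/5*37) = 2 - (3/5 + 66/5 - 37/5) = 2 - 1*32/5 = 2 - 32/5 = -22/5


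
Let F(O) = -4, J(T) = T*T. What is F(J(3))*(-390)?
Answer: 1560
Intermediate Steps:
J(T) = T²
F(J(3))*(-390) = -4*(-390) = 1560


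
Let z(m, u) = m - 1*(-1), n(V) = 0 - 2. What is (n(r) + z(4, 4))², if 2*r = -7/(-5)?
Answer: 9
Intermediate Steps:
r = 7/10 (r = (-7/(-5))/2 = (-7*(-⅕))/2 = (½)*(7/5) = 7/10 ≈ 0.70000)
n(V) = -2
z(m, u) = 1 + m (z(m, u) = m + 1 = 1 + m)
(n(r) + z(4, 4))² = (-2 + (1 + 4))² = (-2 + 5)² = 3² = 9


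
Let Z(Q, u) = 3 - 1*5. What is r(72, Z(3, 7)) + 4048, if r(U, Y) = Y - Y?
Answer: 4048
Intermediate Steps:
Z(Q, u) = -2 (Z(Q, u) = 3 - 5 = -2)
r(U, Y) = 0
r(72, Z(3, 7)) + 4048 = 0 + 4048 = 4048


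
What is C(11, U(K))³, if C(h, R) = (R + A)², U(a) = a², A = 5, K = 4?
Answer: 85766121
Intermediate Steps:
C(h, R) = (5 + R)² (C(h, R) = (R + 5)² = (5 + R)²)
C(11, U(K))³ = ((5 + 4²)²)³ = ((5 + 16)²)³ = (21²)³ = 441³ = 85766121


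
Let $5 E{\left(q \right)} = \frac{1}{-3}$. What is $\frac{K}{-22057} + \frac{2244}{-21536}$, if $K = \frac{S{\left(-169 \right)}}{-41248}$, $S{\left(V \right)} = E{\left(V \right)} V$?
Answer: $- \frac{957003267443}{9184503037920} \approx -0.1042$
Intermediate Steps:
$E{\left(q \right)} = - \frac{1}{15}$ ($E{\left(q \right)} = \frac{1}{5 \left(-3\right)} = \frac{1}{5} \left(- \frac{1}{3}\right) = - \frac{1}{15}$)
$S{\left(V \right)} = - \frac{V}{15}$
$K = - \frac{169}{618720}$ ($K = \frac{\left(- \frac{1}{15}\right) \left(-169\right)}{-41248} = \frac{169}{15} \left(- \frac{1}{41248}\right) = - \frac{169}{618720} \approx -0.00027314$)
$\frac{K}{-22057} + \frac{2244}{-21536} = - \frac{169}{618720 \left(-22057\right)} + \frac{2244}{-21536} = \left(- \frac{169}{618720}\right) \left(- \frac{1}{22057}\right) + 2244 \left(- \frac{1}{21536}\right) = \frac{169}{13647107040} - \frac{561}{5384} = - \frac{957003267443}{9184503037920}$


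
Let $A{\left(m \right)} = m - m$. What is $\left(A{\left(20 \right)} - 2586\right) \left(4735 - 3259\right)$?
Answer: $-3816936$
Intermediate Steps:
$A{\left(m \right)} = 0$
$\left(A{\left(20 \right)} - 2586\right) \left(4735 - 3259\right) = \left(0 - 2586\right) \left(4735 - 3259\right) = \left(-2586\right) 1476 = -3816936$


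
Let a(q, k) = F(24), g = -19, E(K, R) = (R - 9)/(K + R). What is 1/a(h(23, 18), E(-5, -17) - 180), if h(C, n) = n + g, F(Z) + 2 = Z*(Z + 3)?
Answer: 1/646 ≈ 0.0015480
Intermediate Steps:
E(K, R) = (-9 + R)/(K + R)
F(Z) = -2 + Z*(3 + Z) (F(Z) = -2 + Z*(Z + 3) = -2 + Z*(3 + Z))
h(C, n) = -19 + n (h(C, n) = n - 19 = -19 + n)
a(q, k) = 646 (a(q, k) = -2 + 24² + 3*24 = -2 + 576 + 72 = 646)
1/a(h(23, 18), E(-5, -17) - 180) = 1/646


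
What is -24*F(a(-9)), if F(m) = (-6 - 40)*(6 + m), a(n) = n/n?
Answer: 7728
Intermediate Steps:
a(n) = 1
F(m) = -276 - 46*m (F(m) = -46*(6 + m) = -276 - 46*m)
-24*F(a(-9)) = -24*(-276 - 46*1) = -24*(-276 - 46) = -24*(-322) = 7728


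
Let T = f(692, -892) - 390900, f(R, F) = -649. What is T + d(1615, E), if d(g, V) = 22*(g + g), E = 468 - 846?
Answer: -320489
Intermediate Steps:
E = -378
T = -391549 (T = -649 - 390900 = -391549)
d(g, V) = 44*g (d(g, V) = 22*(2*g) = 44*g)
T + d(1615, E) = -391549 + 44*1615 = -391549 + 71060 = -320489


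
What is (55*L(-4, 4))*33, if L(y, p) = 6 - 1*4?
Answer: 3630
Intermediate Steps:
L(y, p) = 2 (L(y, p) = 6 - 4 = 2)
(55*L(-4, 4))*33 = (55*2)*33 = 110*33 = 3630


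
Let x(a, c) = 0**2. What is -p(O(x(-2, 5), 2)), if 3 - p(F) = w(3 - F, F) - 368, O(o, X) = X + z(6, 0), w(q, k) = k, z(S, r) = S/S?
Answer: -368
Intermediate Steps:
z(S, r) = 1
x(a, c) = 0
O(o, X) = 1 + X (O(o, X) = X + 1 = 1 + X)
p(F) = 371 - F (p(F) = 3 - (F - 368) = 3 - (-368 + F) = 3 + (368 - F) = 371 - F)
-p(O(x(-2, 5), 2)) = -(371 - (1 + 2)) = -(371 - 1*3) = -(371 - 3) = -1*368 = -368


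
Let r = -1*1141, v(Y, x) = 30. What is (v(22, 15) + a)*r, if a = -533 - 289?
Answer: 903672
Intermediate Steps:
r = -1141
a = -822
(v(22, 15) + a)*r = (30 - 822)*(-1141) = -792*(-1141) = 903672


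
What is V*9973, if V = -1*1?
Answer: -9973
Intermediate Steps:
V = -1
V*9973 = -1*9973 = -9973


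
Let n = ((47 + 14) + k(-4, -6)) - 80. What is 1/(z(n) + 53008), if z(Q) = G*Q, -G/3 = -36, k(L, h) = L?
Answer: 1/50524 ≈ 1.9793e-5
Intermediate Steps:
G = 108 (G = -3*(-36) = 108)
n = -23 (n = ((47 + 14) - 4) - 80 = (61 - 4) - 80 = 57 - 80 = -23)
z(Q) = 108*Q
1/(z(n) + 53008) = 1/(108*(-23) + 53008) = 1/(-2484 + 53008) = 1/50524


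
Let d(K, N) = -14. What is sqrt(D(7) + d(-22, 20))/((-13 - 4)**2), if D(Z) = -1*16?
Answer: I*sqrt(30)/289 ≈ 0.018952*I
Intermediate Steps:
D(Z) = -16
sqrt(D(7) + d(-22, 20))/((-13 - 4)**2) = sqrt(-16 - 14)/((-13 - 4)**2) = sqrt(-30)/((-17)**2) = (I*sqrt(30))/289 = (I*sqrt(30))*(1/289) = I*sqrt(30)/289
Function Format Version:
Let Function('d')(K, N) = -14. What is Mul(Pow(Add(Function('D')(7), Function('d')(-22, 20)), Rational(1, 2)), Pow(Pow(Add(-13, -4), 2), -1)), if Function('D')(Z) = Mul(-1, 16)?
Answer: Mul(Rational(1, 289), I, Pow(30, Rational(1, 2))) ≈ Mul(0.018952, I)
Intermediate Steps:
Function('D')(Z) = -16
Mul(Pow(Add(Function('D')(7), Function('d')(-22, 20)), Rational(1, 2)), Pow(Pow(Add(-13, -4), 2), -1)) = Mul(Pow(Add(-16, -14), Rational(1, 2)), Pow(Pow(Add(-13, -4), 2), -1)) = Mul(Pow(-30, Rational(1, 2)), Pow(Pow(-17, 2), -1)) = Mul(Mul(I, Pow(30, Rational(1, 2))), Pow(289, -1)) = Mul(Mul(I, Pow(30, Rational(1, 2))), Rational(1, 289)) = Mul(Rational(1, 289), I, Pow(30, Rational(1, 2)))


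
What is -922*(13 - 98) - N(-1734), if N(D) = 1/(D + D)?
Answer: 271787161/3468 ≈ 78370.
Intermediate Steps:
N(D) = 1/(2*D)
-922*(13 - 98) - N(-1734) = -922*(13 - 98) - 1/(2*(-1734)) = -922*(-85) - (-1)/(2*1734) = 78370 - 1*(-1/3468) = 78370 + 1/3468 = 271787161/3468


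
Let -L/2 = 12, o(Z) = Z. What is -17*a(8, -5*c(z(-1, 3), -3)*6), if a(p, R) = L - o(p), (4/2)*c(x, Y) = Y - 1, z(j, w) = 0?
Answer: 544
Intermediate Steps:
c(x, Y) = -½ + Y/2 (c(x, Y) = (Y - 1)/2 = (-1 + Y)/2 = -½ + Y/2)
L = -24 (L = -2*12 = -24)
a(p, R) = -24 - p
-17*a(8, -5*c(z(-1, 3), -3)*6) = -17*(-24 - 1*8) = -17*(-24 - 8) = -17*(-32) = 544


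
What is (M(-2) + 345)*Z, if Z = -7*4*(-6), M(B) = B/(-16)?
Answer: 57981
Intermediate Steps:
M(B) = -B/16 (M(B) = B*(-1/16) = -B/16)
Z = 168 (Z = -28*(-6) = 168)
(M(-2) + 345)*Z = (-1/16*(-2) + 345)*168 = (⅛ + 345)*168 = (2761/8)*168 = 57981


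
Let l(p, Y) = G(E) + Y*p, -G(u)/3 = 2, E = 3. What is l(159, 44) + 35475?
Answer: 42465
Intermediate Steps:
G(u) = -6 (G(u) = -3*2 = -6)
l(p, Y) = -6 + Y*p
l(159, 44) + 35475 = (-6 + 44*159) + 35475 = (-6 + 6996) + 35475 = 6990 + 35475 = 42465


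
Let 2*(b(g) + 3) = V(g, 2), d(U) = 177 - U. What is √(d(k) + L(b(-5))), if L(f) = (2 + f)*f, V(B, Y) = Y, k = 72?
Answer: √105 ≈ 10.247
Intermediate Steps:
b(g) = -2 (b(g) = -3 + (½)*2 = -3 + 1 = -2)
L(f) = f*(2 + f)
√(d(k) + L(b(-5))) = √((177 - 1*72) - 2*(2 - 2)) = √((177 - 72) - 2*0) = √(105 + 0) = √105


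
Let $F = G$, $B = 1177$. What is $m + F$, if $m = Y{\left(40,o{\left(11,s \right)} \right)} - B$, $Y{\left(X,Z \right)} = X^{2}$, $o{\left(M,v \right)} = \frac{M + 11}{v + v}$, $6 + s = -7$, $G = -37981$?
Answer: $-37558$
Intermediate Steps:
$s = -13$ ($s = -6 - 7 = -13$)
$o{\left(M,v \right)} = \frac{11 + M}{2 v}$
$F = -37981$
$m = 423$ ($m = 40^{2} - 1177 = 1600 - 1177 = 423$)
$m + F = 423 - 37981 = -37558$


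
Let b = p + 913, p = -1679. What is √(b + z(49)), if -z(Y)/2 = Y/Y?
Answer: 16*I*√3 ≈ 27.713*I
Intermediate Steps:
z(Y) = -2 (z(Y) = -2*Y/Y = -2*1 = -2)
b = -766 (b = -1679 + 913 = -766)
√(b + z(49)) = √(-766 - 2) = √(-768) = 16*I*√3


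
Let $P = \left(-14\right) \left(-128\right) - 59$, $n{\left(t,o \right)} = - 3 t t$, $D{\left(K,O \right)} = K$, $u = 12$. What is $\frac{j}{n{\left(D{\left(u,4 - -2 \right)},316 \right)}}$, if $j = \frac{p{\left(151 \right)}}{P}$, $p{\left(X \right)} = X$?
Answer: $- \frac{151}{748656} \approx -0.00020169$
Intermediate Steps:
$n{\left(t,o \right)} = - 3 t^{2}$
$P = 1733$ ($P = 1792 - 59 = 1733$)
$j = \frac{151}{1733} \approx 0.087132$
$\frac{j}{n{\left(D{\left(u,4 - -2 \right)},316 \right)}} = \frac{151}{1733 \left(- 3 \cdot 12^{2}\right)} = \frac{151}{1733 \left(\left(-3\right) 144\right)} = \frac{151}{1733 \left(-432\right)} = \frac{151}{1733} \left(- \frac{1}{432}\right) = - \frac{151}{748656}$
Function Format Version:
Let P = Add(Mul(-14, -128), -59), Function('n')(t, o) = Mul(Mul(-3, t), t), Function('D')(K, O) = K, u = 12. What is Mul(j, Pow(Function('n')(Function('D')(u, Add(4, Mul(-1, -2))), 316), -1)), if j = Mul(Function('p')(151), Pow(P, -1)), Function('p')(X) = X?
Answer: Rational(-151, 748656) ≈ -0.00020169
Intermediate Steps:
Function('n')(t, o) = Mul(-3, Pow(t, 2))
P = 1733 (P = Add(1792, -59) = 1733)
j = Rational(151, 1733) (j = Mul(151, Pow(1733, -1)) = Mul(151, Rational(1, 1733)) = Rational(151, 1733) ≈ 0.087132)
Mul(j, Pow(Function('n')(Function('D')(u, Add(4, Mul(-1, -2))), 316), -1)) = Mul(Rational(151, 1733), Pow(Mul(-3, Pow(12, 2)), -1)) = Mul(Rational(151, 1733), Pow(Mul(-3, 144), -1)) = Mul(Rational(151, 1733), Pow(-432, -1)) = Mul(Rational(151, 1733), Rational(-1, 432)) = Rational(-151, 748656)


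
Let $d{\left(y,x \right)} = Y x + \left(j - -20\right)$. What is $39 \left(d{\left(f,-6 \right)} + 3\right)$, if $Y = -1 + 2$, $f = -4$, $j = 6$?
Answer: $897$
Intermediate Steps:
$Y = 1$
$d{\left(y,x \right)} = 26 + x$ ($d{\left(y,x \right)} = 1 x + \left(6 - -20\right) = x + \left(6 + 20\right) = x + 26 = 26 + x$)
$39 \left(d{\left(f,-6 \right)} + 3\right) = 39 \left(\left(26 - 6\right) + 3\right) = 39 \left(20 + 3\right) = 39 \cdot 23 = 897$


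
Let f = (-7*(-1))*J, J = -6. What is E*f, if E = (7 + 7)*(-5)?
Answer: 2940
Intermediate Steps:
E = -70 (E = 14*(-5) = -70)
f = -42 (f = -7*(-1)*(-6) = 7*(-6) = -42)
E*f = -70*(-42) = 2940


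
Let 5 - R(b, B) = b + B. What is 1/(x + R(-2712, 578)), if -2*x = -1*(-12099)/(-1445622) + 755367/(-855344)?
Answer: 412168034656/881811146789239 ≈ 0.00046741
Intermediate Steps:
x = 183720660055/412168034656 (x = -(-1*(-12099)/(-1445622) + 755367/(-855344))/2 = -(12099*(-1/1445622) + 755367*(-1/855344))/2 = -(-4033/481874 - 755367/855344)/2 = -1/2*(-183720660055/206084017328) = 183720660055/412168034656 ≈ 0.44574)
R(b, B) = 5 - B - b (R(b, B) = 5 - (b + B) = 5 - (B + b) = 5 + (-B - b) = 5 - B - b)
1/(x + R(-2712, 578)) = 1/(183720660055/412168034656 + (5 - 1*578 - 1*(-2712))) = 1/(183720660055/412168034656 + (5 - 578 + 2712)) = 1/(183720660055/412168034656 + 2139) = 1/(881811146789239/412168034656) = 412168034656/881811146789239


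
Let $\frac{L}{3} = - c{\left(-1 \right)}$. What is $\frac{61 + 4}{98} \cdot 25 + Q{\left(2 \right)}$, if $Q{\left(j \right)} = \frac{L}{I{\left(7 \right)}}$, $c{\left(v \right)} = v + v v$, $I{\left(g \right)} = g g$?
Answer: $\frac{1625}{98} \approx 16.582$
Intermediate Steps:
$I{\left(g \right)} = g^{2}$
$c{\left(v \right)} = v + v^{2}$
$L = 0$ ($L = 3 \left(- \left(-1\right) \left(1 - 1\right)\right) = 3 \left(- \left(-1\right) 0\right) = 3 \left(\left(-1\right) 0\right) = 3 \cdot 0 = 0$)
$Q{\left(j \right)} = 0$ ($Q{\left(j \right)} = \frac{0}{7^{2}} = \frac{0}{49} = 0 \cdot \frac{1}{49} = 0$)
$\frac{61 + 4}{98} \cdot 25 + Q{\left(2 \right)} = \frac{61 + 4}{98} \cdot 25 + 0 = 65 \cdot \frac{1}{98} \cdot 25 + 0 = \frac{65}{98} \cdot 25 + 0 = \frac{1625}{98} + 0 = \frac{1625}{98}$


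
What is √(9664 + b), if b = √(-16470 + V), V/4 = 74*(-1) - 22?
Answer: √(9664 + 53*I*√6) ≈ 98.308 + 0.6603*I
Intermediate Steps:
V = -384 (V = 4*(74*(-1) - 22) = 4*(-74 - 22) = 4*(-96) = -384)
b = 53*I*√6 (b = √(-16470 - 384) = √(-16854) = 53*I*√6 ≈ 129.82*I)
√(9664 + b) = √(9664 + 53*I*√6)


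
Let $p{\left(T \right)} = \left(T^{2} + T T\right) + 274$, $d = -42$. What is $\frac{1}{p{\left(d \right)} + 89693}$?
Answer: $\frac{1}{93495} \approx 1.0696 \cdot 10^{-5}$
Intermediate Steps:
$p{\left(T \right)} = 274 + 2 T^{2}$ ($p{\left(T \right)} = \left(T^{2} + T^{2}\right) + 274 = 2 T^{2} + 274 = 274 + 2 T^{2}$)
$\frac{1}{p{\left(d \right)} + 89693} = \frac{1}{\left(274 + 2 \left(-42\right)^{2}\right) + 89693} = \frac{1}{\left(274 + 2 \cdot 1764\right) + 89693} = \frac{1}{\left(274 + 3528\right) + 89693} = \frac{1}{3802 + 89693} = \frac{1}{93495}$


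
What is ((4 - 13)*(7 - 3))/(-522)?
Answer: 2/29 ≈ 0.068966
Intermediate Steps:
((4 - 13)*(7 - 3))/(-522) = -9*4*(-1/522) = -36*(-1/522) = 2/29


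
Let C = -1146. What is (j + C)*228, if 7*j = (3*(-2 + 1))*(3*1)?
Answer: -1831068/7 ≈ -2.6158e+5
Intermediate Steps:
j = -9/7 (j = ((3*(-2 + 1))*(3*1))/7 = ((3*(-1))*3)/7 = (-3*3)/7 = (⅐)*(-9) = -9/7 ≈ -1.2857)
(j + C)*228 = (-9/7 - 1146)*228 = -8031/7*228 = -1831068/7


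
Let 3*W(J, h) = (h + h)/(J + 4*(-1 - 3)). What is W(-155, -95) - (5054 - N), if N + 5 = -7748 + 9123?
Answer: -99458/27 ≈ -3683.6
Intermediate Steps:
W(J, h) = 2*h/(3*(-16 + J)) (W(J, h) = ((h + h)/(J + 4*(-1 - 3)))/3 = ((2*h)/(J + 4*(-4)))/3 = ((2*h)/(J - 16))/3 = ((2*h)/(-16 + J))/3 = (2*h/(-16 + J))/3 = 2*h/(3*(-16 + J)))
N = 1370 (N = -5 + (-7748 + 9123) = -5 + 1375 = 1370)
W(-155, -95) - (5054 - N) = (2/3)*(-95)/(-16 - 155) - (5054 - 1*1370) = (2/3)*(-95)/(-171) - (5054 - 1370) = (2/3)*(-95)*(-1/171) - 1*3684 = 10/27 - 3684 = -99458/27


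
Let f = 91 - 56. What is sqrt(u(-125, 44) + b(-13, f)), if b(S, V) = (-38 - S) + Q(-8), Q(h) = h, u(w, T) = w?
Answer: I*sqrt(158) ≈ 12.57*I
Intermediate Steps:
f = 35
b(S, V) = -46 - S (b(S, V) = (-38 - S) - 8 = -46 - S)
sqrt(u(-125, 44) + b(-13, f)) = sqrt(-125 + (-46 - 1*(-13))) = sqrt(-125 + (-46 + 13)) = sqrt(-125 - 33) = sqrt(-158) = I*sqrt(158)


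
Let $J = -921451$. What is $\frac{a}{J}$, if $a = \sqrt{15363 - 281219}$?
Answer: $- \frac{8 i \sqrt{4154}}{921451} \approx - 0.00055957 i$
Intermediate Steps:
$a = 8 i \sqrt{4154}$ ($a = \sqrt{-265856} = 8 i \sqrt{4154} \approx 515.61 i$)
$\frac{a}{J} = \frac{8 i \sqrt{4154}}{-921451} = 8 i \sqrt{4154} \left(- \frac{1}{921451}\right) = - \frac{8 i \sqrt{4154}}{921451}$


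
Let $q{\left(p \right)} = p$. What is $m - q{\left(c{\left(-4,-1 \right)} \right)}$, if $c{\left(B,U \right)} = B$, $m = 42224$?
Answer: $42228$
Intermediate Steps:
$m - q{\left(c{\left(-4,-1 \right)} \right)} = 42224 - -4 = 42224 + 4 = 42228$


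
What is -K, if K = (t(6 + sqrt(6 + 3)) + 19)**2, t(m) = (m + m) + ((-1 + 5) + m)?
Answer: -2500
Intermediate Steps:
t(m) = 4 + 3*m (t(m) = 2*m + (4 + m) = 4 + 3*m)
K = 2500 (K = ((4 + 3*(6 + sqrt(6 + 3))) + 19)**2 = ((4 + 3*(6 + sqrt(9))) + 19)**2 = ((4 + 3*(6 + 3)) + 19)**2 = ((4 + 3*9) + 19)**2 = ((4 + 27) + 19)**2 = (31 + 19)**2 = 50**2 = 2500)
-K = -1*2500 = -2500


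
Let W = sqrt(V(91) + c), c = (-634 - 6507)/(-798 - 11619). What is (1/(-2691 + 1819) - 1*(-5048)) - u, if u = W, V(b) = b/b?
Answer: 4401855/872 - sqrt(242851686)/12417 ≈ 5046.7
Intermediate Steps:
V(b) = 1
c = 7141/12417 (c = -7141/(-12417) = -7141*(-1/12417) = 7141/12417 ≈ 0.57510)
W = sqrt(242851686)/12417 (W = sqrt(1 + 7141/12417) = sqrt(19558/12417) = sqrt(242851686)/12417 ≈ 1.2550)
u = sqrt(242851686)/12417 ≈ 1.2550
(1/(-2691 + 1819) - 1*(-5048)) - u = (1/(-2691 + 1819) - 1*(-5048)) - sqrt(242851686)/12417 = (1/(-872) + 5048) - sqrt(242851686)/12417 = (-1/872 + 5048) - sqrt(242851686)/12417 = 4401855/872 - sqrt(242851686)/12417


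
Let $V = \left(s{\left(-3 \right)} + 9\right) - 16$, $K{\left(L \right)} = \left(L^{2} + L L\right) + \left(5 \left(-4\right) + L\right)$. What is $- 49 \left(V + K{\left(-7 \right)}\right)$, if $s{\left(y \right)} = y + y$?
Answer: $-2842$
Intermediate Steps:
$s{\left(y \right)} = 2 y$
$K{\left(L \right)} = -20 + L + 2 L^{2}$ ($K{\left(L \right)} = \left(L^{2} + L^{2}\right) + \left(-20 + L\right) = 2 L^{2} + \left(-20 + L\right) = -20 + L + 2 L^{2}$)
$V = -13$ ($V = \left(2 \left(-3\right) + 9\right) - 16 = \left(-6 + 9\right) - 16 = 3 - 16 = -13$)
$- 49 \left(V + K{\left(-7 \right)}\right) = - 49 \left(-13 - \left(27 - 98\right)\right) = - 49 \left(-13 - -71\right) = - 49 \left(-13 + 71\right) = \left(-49\right) 58 = -2842$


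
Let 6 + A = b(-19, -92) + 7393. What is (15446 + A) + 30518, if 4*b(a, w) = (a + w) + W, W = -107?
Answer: 106593/2 ≈ 53297.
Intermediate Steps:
b(a, w) = -107/4 + a/4 + w/4 (b(a, w) = ((a + w) - 107)/4 = (-107 + a + w)/4 = -107/4 + a/4 + w/4)
A = 14665/2 (A = -6 + ((-107/4 + (¼)*(-19) + (¼)*(-92)) + 7393) = -6 + ((-107/4 - 19/4 - 23) + 7393) = -6 + (-109/2 + 7393) = -6 + 14677/2 = 14665/2 ≈ 7332.5)
(15446 + A) + 30518 = (15446 + 14665/2) + 30518 = 45557/2 + 30518 = 106593/2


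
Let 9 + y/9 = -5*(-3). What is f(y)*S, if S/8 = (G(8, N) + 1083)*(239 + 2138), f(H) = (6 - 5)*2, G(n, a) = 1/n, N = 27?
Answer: 41193410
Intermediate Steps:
y = 54 (y = -81 + 9*(-5*(-3)) = -81 + 9*15 = -81 + 135 = 54)
f(H) = 2 (f(H) = 1*2 = 2)
S = 20596705 (S = 8*((1/8 + 1083)*(239 + 2138)) = 8*((⅛ + 1083)*2377) = 8*((8665/8)*2377) = 8*(20596705/8) = 20596705)
f(y)*S = 2*20596705 = 41193410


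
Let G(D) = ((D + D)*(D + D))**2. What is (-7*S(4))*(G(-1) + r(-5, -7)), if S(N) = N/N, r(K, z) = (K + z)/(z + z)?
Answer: -118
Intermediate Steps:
r(K, z) = (K + z)/(2*z) (r(K, z) = (K + z)/((2*z)) = (K + z)*(1/(2*z)) = (K + z)/(2*z))
S(N) = 1
G(D) = 16*D**4 (G(D) = ((2*D)*(2*D))**2 = (4*D**2)**2 = 16*D**4)
(-7*S(4))*(G(-1) + r(-5, -7)) = (-7*1)*(16*(-1)**4 + (1/2)*(-5 - 7)/(-7)) = -7*(16*1 + (1/2)*(-1/7)*(-12)) = -7*(16 + 6/7) = -7*118/7 = -118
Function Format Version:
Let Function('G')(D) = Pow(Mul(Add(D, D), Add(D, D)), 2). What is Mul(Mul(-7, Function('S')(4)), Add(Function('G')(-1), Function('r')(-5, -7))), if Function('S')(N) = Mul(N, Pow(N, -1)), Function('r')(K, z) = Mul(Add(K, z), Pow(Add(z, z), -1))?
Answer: -118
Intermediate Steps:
Function('r')(K, z) = Mul(Rational(1, 2), Pow(z, -1), Add(K, z)) (Function('r')(K, z) = Mul(Add(K, z), Pow(Mul(2, z), -1)) = Mul(Add(K, z), Mul(Rational(1, 2), Pow(z, -1))) = Mul(Rational(1, 2), Pow(z, -1), Add(K, z)))
Function('S')(N) = 1
Function('G')(D) = Mul(16, Pow(D, 4)) (Function('G')(D) = Pow(Mul(Mul(2, D), Mul(2, D)), 2) = Pow(Mul(4, Pow(D, 2)), 2) = Mul(16, Pow(D, 4)))
Mul(Mul(-7, Function('S')(4)), Add(Function('G')(-1), Function('r')(-5, -7))) = Mul(Mul(-7, 1), Add(Mul(16, Pow(-1, 4)), Mul(Rational(1, 2), Pow(-7, -1), Add(-5, -7)))) = Mul(-7, Add(Mul(16, 1), Mul(Rational(1, 2), Rational(-1, 7), -12))) = Mul(-7, Add(16, Rational(6, 7))) = Mul(-7, Rational(118, 7)) = -118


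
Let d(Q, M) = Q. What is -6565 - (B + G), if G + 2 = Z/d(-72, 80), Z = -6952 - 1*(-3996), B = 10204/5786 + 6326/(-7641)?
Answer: -292012117589/44210826 ≈ -6605.0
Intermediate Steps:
B = 20683264/22105413 (B = 10204*(1/5786) + 6326*(-1/7641) = 5102/2893 - 6326/7641 = 20683264/22105413 ≈ 0.93567)
Z = -2956 (Z = -6952 + 3996 = -2956)
G = 703/18 (G = -2 - 2956/(-72) = -2 - 2956*(-1/72) = -2 + 739/18 = 703/18 ≈ 39.056)
-6565 - (B + G) = -6565 - (20683264/22105413 + 703/18) = -6565 - 1*1768044899/44210826 = -6565 - 1768044899/44210826 = -292012117589/44210826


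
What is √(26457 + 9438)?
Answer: √35895 ≈ 189.46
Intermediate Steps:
√(26457 + 9438) = √35895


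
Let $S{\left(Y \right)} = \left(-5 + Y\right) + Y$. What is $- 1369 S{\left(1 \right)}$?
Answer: $4107$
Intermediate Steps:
$S{\left(Y \right)} = -5 + 2 Y$
$- 1369 S{\left(1 \right)} = - 1369 \left(-5 + 2 \cdot 1\right) = - 1369 \left(-5 + 2\right) = \left(-1369\right) \left(-3\right) = 4107$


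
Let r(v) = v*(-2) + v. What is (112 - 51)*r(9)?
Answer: -549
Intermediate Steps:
r(v) = -v (r(v) = -2*v + v = -v)
(112 - 51)*r(9) = (112 - 51)*(-1*9) = 61*(-9) = -549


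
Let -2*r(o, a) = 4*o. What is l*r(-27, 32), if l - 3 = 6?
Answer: 486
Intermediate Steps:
r(o, a) = -2*o
l = 9 (l = 3 + 6 = 9)
l*r(-27, 32) = 9*(-2*(-27)) = 9*54 = 486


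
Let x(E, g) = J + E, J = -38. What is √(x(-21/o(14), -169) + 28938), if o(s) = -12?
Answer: √115607/2 ≈ 170.01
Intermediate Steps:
x(E, g) = -38 + E
√(x(-21/o(14), -169) + 28938) = √((-38 - 21/(-12)) + 28938) = √((-38 - 21*(-1/12)) + 28938) = √((-38 + 7/4) + 28938) = √(-145/4 + 28938) = √(115607/4) = √115607/2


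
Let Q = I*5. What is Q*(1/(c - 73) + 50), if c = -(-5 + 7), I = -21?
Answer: -26243/5 ≈ -5248.6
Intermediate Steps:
Q = -105 (Q = -21*5 = -105)
c = -2 (c = -1*2 = -2)
Q*(1/(c - 73) + 50) = -105*(1/(-2 - 73) + 50) = -105*(1/(-75) + 50) = -105*(-1/75 + 50) = -105*3749/75 = -26243/5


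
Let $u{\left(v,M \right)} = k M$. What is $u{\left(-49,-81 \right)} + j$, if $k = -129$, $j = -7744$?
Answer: $2705$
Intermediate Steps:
$u{\left(v,M \right)} = - 129 M$
$u{\left(-49,-81 \right)} + j = \left(-129\right) \left(-81\right) - 7744 = 10449 - 7744 = 2705$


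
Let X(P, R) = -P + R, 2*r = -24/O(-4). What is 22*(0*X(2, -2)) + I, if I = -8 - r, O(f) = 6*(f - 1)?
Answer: -42/5 ≈ -8.4000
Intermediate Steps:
O(f) = -6 + 6*f (O(f) = 6*(-1 + f) = -6 + 6*f)
r = 2/5 (r = (-24/(-6 + 6*(-4)))/2 = (-24/(-6 - 24))/2 = (-24/(-30))/2 = (-24*(-1/30))/2 = (1/2)*(4/5) = 2/5 ≈ 0.40000)
X(P, R) = R - P
I = -42/5 (I = -8 - 1*2/5 = -8 - 2/5 = -42/5 ≈ -8.4000)
22*(0*X(2, -2)) + I = 22*(0*(-2 - 1*2)) - 42/5 = 22*(0*(-2 - 2)) - 42/5 = 22*(0*(-4)) - 42/5 = 22*0 - 42/5 = 0 - 42/5 = -42/5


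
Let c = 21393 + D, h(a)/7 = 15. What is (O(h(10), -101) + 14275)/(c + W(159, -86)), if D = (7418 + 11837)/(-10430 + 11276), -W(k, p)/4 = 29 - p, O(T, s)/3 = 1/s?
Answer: 1219739112/1790585873 ≈ 0.68120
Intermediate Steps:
h(a) = 105 (h(a) = 7*15 = 105)
O(T, s) = 3/s
W(k, p) = -116 + 4*p (W(k, p) = -4*(29 - p) = -116 + 4*p)
D = 19255/846 ≈ 22.760
c = 18117733/846 (c = 21393 + 19255/846 = 18117733/846 ≈ 21416.)
(O(h(10), -101) + 14275)/(c + W(159, -86)) = (3/(-101) + 14275)/(18117733/846 + (-116 + 4*(-86))) = (3*(-1/101) + 14275)/(18117733/846 + (-116 - 344)) = (-3/101 + 14275)/(18117733/846 - 460) = 1441772/(101*(17728573/846)) = (1441772/101)*(846/17728573) = 1219739112/1790585873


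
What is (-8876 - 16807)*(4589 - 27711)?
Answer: 593842326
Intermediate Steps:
(-8876 - 16807)*(4589 - 27711) = -25683*(-23122) = 593842326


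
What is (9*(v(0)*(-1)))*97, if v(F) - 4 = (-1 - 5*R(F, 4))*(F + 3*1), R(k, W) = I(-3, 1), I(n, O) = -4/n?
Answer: 16587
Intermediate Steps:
R(k, W) = 4/3 (R(k, W) = -4/(-3) = -4*(-⅓) = 4/3)
v(F) = -19 - 23*F/3 (v(F) = 4 + (-1 - 5*4/3)*(F + 3*1) = 4 + (-1 - 20/3)*(F + 3) = 4 - 23*(3 + F)/3 = 4 + (-23 - 23*F/3) = -19 - 23*F/3)
(9*(v(0)*(-1)))*97 = (9*((-19 - 23/3*0)*(-1)))*97 = (9*((-19 + 0)*(-1)))*97 = (9*(-19*(-1)))*97 = (9*19)*97 = 171*97 = 16587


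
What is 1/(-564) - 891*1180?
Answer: -592978321/564 ≈ -1.0514e+6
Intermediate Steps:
1/(-564) - 891*1180 = -1/564 - 1051380 = -592978321/564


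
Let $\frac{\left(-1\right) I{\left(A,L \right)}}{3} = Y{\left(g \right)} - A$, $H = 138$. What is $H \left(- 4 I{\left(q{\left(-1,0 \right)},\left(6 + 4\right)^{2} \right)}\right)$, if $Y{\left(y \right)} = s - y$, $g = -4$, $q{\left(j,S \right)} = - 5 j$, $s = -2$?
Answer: $-4968$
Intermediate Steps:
$Y{\left(y \right)} = -2 - y$
$I{\left(A,L \right)} = -6 + 3 A$ ($I{\left(A,L \right)} = - 3 \left(\left(-2 - -4\right) - A\right) = - 3 \left(\left(-2 + 4\right) - A\right) = - 3 \left(2 - A\right) = -6 + 3 A$)
$H \left(- 4 I{\left(q{\left(-1,0 \right)},\left(6 + 4\right)^{2} \right)}\right) = 138 \left(- 4 \left(-6 + 3 \left(\left(-5\right) \left(-1\right)\right)\right)\right) = 138 \left(- 4 \left(-6 + 3 \cdot 5\right)\right) = 138 \left(- 4 \left(-6 + 15\right)\right) = 138 \left(\left(-4\right) 9\right) = 138 \left(-36\right) = -4968$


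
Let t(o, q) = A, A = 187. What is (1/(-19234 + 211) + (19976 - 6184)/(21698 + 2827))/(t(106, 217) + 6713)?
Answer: 3802039/46653907500 ≈ 8.1495e-5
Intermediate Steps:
t(o, q) = 187
(1/(-19234 + 211) + (19976 - 6184)/(21698 + 2827))/(t(106, 217) + 6713) = (1/(-19234 + 211) + (19976 - 6184)/(21698 + 2827))/(187 + 6713) = (1/(-19023) + 13792/24525)/6900 = (-1/19023 + 13792*(1/24525))*(1/6900) = (-1/19023 + 13792/24525)*(1/6900) = (87446897/155513025)*(1/6900) = 3802039/46653907500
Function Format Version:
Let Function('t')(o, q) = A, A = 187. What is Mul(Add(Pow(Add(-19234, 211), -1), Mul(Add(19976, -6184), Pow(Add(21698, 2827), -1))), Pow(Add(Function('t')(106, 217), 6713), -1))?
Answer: Rational(3802039, 46653907500) ≈ 8.1495e-5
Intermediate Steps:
Function('t')(o, q) = 187
Mul(Add(Pow(Add(-19234, 211), -1), Mul(Add(19976, -6184), Pow(Add(21698, 2827), -1))), Pow(Add(Function('t')(106, 217), 6713), -1)) = Mul(Add(Pow(Add(-19234, 211), -1), Mul(Add(19976, -6184), Pow(Add(21698, 2827), -1))), Pow(Add(187, 6713), -1)) = Mul(Add(Pow(-19023, -1), Mul(13792, Pow(24525, -1))), Pow(6900, -1)) = Mul(Add(Rational(-1, 19023), Mul(13792, Rational(1, 24525))), Rational(1, 6900)) = Mul(Add(Rational(-1, 19023), Rational(13792, 24525)), Rational(1, 6900)) = Mul(Rational(87446897, 155513025), Rational(1, 6900)) = Rational(3802039, 46653907500)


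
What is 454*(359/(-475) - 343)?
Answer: -74130936/475 ≈ -1.5607e+5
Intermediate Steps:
454*(359/(-475) - 343) = 454*(359*(-1/475) - 343) = 454*(-359/475 - 343) = 454*(-163284/475) = -74130936/475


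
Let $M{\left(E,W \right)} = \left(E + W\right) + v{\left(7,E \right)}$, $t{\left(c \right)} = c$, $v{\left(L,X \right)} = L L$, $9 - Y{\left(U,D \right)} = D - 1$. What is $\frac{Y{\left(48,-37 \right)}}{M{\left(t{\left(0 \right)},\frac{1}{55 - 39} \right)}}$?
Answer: $\frac{752}{785} \approx 0.95796$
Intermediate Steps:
$Y{\left(U,D \right)} = 10 - D$ ($Y{\left(U,D \right)} = 9 - \left(D - 1\right) = 9 - \left(-1 + D\right) = 10 - D$)
$v{\left(L,X \right)} = L^{2}$
$M{\left(E,W \right)} = 49 + E + W$ ($M{\left(E,W \right)} = \left(E + W\right) + 7^{2} = \left(E + W\right) + 49 = 49 + E + W$)
$\frac{Y{\left(48,-37 \right)}}{M{\left(t{\left(0 \right)},\frac{1}{55 - 39} \right)}} = \frac{10 - -37}{49 + 0 + \frac{1}{55 - 39}} = \frac{10 + 37}{49 + 0 + \frac{1}{16}} = \frac{47}{49 + 0 + \frac{1}{16}} = \frac{47}{\frac{785}{16}} = 47 \cdot \frac{16}{785} = \frac{752}{785}$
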